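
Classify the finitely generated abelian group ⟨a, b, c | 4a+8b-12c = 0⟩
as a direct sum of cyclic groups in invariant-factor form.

Answer: M ≅ ℤ^2 ⊕ ℤ/4

Derivation:
rank_ℚ(R)=1; free=3−1=2
SNF(R) diag = [4] → torsion [4]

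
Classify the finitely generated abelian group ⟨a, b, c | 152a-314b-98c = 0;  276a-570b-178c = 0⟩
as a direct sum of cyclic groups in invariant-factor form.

Answer: M ≅ ℤ^1 ⊕ ℤ/2 ⊕ ℤ/4

Derivation:
rank_ℚ(R)=2; free=3−2=1
SNF(R) diag = [2, 4] → torsion [2, 4]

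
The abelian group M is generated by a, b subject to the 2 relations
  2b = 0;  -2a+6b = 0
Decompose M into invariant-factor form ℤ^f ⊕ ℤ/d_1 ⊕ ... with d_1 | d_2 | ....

Answer: M ≅ ℤ/2 ⊕ ℤ/2

Derivation:
rank_ℚ(R)=2; free=2−2=0
SNF(R) diag = [2, 2] → torsion [2, 2]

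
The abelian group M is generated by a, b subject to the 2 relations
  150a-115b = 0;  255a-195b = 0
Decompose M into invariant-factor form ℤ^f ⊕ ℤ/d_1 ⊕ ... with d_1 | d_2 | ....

rank_ℚ(R)=2; free=2−2=0
SNF(R) diag = [5, 15] → torsion [5, 15]

Answer: M ≅ ℤ/5 ⊕ ℤ/15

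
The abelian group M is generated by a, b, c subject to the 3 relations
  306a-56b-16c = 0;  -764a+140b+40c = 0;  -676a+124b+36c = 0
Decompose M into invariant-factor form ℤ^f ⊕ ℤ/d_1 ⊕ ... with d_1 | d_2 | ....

rank_ℚ(R)=3; free=3−3=0
SNF(R) diag = [2, 4, 4] → torsion [2, 4, 4]

Answer: M ≅ ℤ/2 ⊕ ℤ/4 ⊕ ℤ/4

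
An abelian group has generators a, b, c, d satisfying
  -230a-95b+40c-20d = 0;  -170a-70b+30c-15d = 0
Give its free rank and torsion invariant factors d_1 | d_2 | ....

rank_ℚ(R)=2; free=4−2=2
SNF(R) diag = [5, 5] → torsion [5, 5]

Answer: M ≅ ℤ^2 ⊕ ℤ/5 ⊕ ℤ/5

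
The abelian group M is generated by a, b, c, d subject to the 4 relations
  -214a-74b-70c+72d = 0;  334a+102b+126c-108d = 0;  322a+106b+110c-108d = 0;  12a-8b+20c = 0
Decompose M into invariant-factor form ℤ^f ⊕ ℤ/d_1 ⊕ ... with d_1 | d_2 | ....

Answer: M ≅ ℤ/2 ⊕ ℤ/4 ⊕ ℤ/12 ⊕ ℤ/36

Derivation:
rank_ℚ(R)=4; free=4−4=0
SNF(R) diag = [2, 4, 12, 36] → torsion [2, 4, 12, 36]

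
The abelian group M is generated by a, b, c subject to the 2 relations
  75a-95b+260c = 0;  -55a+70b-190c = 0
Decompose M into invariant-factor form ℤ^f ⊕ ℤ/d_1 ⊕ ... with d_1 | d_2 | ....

rank_ℚ(R)=2; free=3−2=1
SNF(R) diag = [5, 5] → torsion [5, 5]

Answer: M ≅ ℤ^1 ⊕ ℤ/5 ⊕ ℤ/5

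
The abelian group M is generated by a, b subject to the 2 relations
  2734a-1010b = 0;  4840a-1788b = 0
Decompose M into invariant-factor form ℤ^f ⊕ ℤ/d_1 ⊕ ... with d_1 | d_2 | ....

rank_ℚ(R)=2; free=2−2=0
SNF(R) diag = [2, 4] → torsion [2, 4]

Answer: M ≅ ℤ/2 ⊕ ℤ/4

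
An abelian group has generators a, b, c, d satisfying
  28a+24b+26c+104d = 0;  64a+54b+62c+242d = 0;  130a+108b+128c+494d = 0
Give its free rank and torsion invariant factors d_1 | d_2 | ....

Answer: M ≅ ℤ^1 ⊕ ℤ/2 ⊕ ℤ/6 ⊕ ℤ/6

Derivation:
rank_ℚ(R)=3; free=4−3=1
SNF(R) diag = [2, 6, 6] → torsion [2, 6, 6]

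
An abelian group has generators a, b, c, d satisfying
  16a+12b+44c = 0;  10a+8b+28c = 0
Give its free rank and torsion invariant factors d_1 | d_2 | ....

rank_ℚ(R)=2; free=4−2=2
SNF(R) diag = [2, 4] → torsion [2, 4]

Answer: M ≅ ℤ^2 ⊕ ℤ/2 ⊕ ℤ/4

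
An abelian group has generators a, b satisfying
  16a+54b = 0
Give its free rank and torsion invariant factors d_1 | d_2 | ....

Answer: M ≅ ℤ^1 ⊕ ℤ/2

Derivation:
rank_ℚ(R)=1; free=2−1=1
SNF(R) diag = [2] → torsion [2]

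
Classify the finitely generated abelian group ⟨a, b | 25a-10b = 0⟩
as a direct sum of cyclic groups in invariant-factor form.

rank_ℚ(R)=1; free=2−1=1
SNF(R) diag = [5] → torsion [5]

Answer: M ≅ ℤ^1 ⊕ ℤ/5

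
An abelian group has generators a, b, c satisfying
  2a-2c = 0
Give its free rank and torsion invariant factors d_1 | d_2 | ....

rank_ℚ(R)=1; free=3−1=2
SNF(R) diag = [2] → torsion [2]

Answer: M ≅ ℤ^2 ⊕ ℤ/2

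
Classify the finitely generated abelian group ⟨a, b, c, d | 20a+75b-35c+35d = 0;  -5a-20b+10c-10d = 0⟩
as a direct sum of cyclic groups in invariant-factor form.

rank_ℚ(R)=2; free=4−2=2
SNF(R) diag = [5, 5] → torsion [5, 5]

Answer: M ≅ ℤ^2 ⊕ ℤ/5 ⊕ ℤ/5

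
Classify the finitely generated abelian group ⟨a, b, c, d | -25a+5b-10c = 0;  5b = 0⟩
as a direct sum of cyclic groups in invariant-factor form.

rank_ℚ(R)=2; free=4−2=2
SNF(R) diag = [5, 5] → torsion [5, 5]

Answer: M ≅ ℤ^2 ⊕ ℤ/5 ⊕ ℤ/5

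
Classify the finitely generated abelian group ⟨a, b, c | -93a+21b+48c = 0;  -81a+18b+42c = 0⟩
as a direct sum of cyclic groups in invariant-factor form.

rank_ℚ(R)=2; free=3−2=1
SNF(R) diag = [3, 3] → torsion [3, 3]

Answer: M ≅ ℤ^1 ⊕ ℤ/3 ⊕ ℤ/3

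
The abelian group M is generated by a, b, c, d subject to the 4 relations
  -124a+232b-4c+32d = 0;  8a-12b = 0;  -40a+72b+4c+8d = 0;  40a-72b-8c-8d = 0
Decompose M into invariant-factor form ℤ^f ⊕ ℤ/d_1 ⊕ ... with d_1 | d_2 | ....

rank_ℚ(R)=4; free=4−4=0
SNF(R) diag = [4, 4, 4, 8] → torsion [4, 4, 4, 8]

Answer: M ≅ ℤ/4 ⊕ ℤ/4 ⊕ ℤ/4 ⊕ ℤ/8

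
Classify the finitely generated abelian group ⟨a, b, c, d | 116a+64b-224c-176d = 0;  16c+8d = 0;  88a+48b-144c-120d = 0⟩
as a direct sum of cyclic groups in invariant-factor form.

rank_ℚ(R)=3; free=4−3=1
SNF(R) diag = [4, 8, 16] → torsion [4, 8, 16]

Answer: M ≅ ℤ^1 ⊕ ℤ/4 ⊕ ℤ/8 ⊕ ℤ/16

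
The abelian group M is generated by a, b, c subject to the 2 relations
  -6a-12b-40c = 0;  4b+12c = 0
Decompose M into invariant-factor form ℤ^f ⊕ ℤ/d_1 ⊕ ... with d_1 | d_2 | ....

Answer: M ≅ ℤ^1 ⊕ ℤ/2 ⊕ ℤ/4

Derivation:
rank_ℚ(R)=2; free=3−2=1
SNF(R) diag = [2, 4] → torsion [2, 4]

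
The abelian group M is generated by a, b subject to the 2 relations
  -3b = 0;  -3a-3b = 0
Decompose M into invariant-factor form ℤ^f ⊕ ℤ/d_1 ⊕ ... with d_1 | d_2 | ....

rank_ℚ(R)=2; free=2−2=0
SNF(R) diag = [3, 3] → torsion [3, 3]

Answer: M ≅ ℤ/3 ⊕ ℤ/3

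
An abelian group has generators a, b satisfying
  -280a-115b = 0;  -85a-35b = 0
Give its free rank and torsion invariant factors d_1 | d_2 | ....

rank_ℚ(R)=2; free=2−2=0
SNF(R) diag = [5, 5] → torsion [5, 5]

Answer: M ≅ ℤ/5 ⊕ ℤ/5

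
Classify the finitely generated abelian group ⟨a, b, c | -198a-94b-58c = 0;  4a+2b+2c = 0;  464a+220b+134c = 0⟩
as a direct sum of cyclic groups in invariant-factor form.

rank_ℚ(R)=3; free=3−3=0
SNF(R) diag = [2, 2, 2] → torsion [2, 2, 2]

Answer: M ≅ ℤ/2 ⊕ ℤ/2 ⊕ ℤ/2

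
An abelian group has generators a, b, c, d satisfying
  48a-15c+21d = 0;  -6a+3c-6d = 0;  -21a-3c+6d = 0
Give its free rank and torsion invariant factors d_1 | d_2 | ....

Answer: M ≅ ℤ^1 ⊕ ℤ/3 ⊕ ℤ/9 ⊕ ℤ/27

Derivation:
rank_ℚ(R)=3; free=4−3=1
SNF(R) diag = [3, 9, 27] → torsion [3, 9, 27]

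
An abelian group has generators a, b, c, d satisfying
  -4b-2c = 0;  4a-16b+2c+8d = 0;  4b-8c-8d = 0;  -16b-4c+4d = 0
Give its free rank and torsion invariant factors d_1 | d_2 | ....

rank_ℚ(R)=4; free=4−4=0
SNF(R) diag = [2, 4, 4, 4] → torsion [2, 4, 4, 4]

Answer: M ≅ ℤ/2 ⊕ ℤ/4 ⊕ ℤ/4 ⊕ ℤ/4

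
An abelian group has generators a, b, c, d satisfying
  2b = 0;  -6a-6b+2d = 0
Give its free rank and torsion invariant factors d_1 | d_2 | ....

Answer: M ≅ ℤ^2 ⊕ ℤ/2 ⊕ ℤ/2

Derivation:
rank_ℚ(R)=2; free=4−2=2
SNF(R) diag = [2, 2] → torsion [2, 2]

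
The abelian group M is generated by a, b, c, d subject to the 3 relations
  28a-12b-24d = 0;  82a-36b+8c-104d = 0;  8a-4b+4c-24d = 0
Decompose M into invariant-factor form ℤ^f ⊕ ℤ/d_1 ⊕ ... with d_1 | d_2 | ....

rank_ℚ(R)=3; free=4−3=1
SNF(R) diag = [2, 4, 4] → torsion [2, 4, 4]

Answer: M ≅ ℤ^1 ⊕ ℤ/2 ⊕ ℤ/4 ⊕ ℤ/4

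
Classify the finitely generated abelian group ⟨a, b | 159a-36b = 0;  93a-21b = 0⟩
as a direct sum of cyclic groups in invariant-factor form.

rank_ℚ(R)=2; free=2−2=0
SNF(R) diag = [3, 3] → torsion [3, 3]

Answer: M ≅ ℤ/3 ⊕ ℤ/3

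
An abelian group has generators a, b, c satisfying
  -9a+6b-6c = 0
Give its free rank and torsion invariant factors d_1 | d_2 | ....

rank_ℚ(R)=1; free=3−1=2
SNF(R) diag = [3] → torsion [3]

Answer: M ≅ ℤ^2 ⊕ ℤ/3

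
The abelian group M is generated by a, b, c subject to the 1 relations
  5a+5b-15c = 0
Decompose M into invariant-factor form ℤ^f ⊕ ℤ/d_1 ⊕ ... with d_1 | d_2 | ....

Answer: M ≅ ℤ^2 ⊕ ℤ/5

Derivation:
rank_ℚ(R)=1; free=3−1=2
SNF(R) diag = [5] → torsion [5]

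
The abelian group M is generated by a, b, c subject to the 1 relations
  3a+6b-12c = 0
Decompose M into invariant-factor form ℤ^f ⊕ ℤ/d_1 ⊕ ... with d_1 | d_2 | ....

Answer: M ≅ ℤ^2 ⊕ ℤ/3

Derivation:
rank_ℚ(R)=1; free=3−1=2
SNF(R) diag = [3] → torsion [3]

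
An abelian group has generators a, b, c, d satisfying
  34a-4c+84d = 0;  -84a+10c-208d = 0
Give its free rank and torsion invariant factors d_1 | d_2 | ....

Answer: M ≅ ℤ^2 ⊕ ℤ/2 ⊕ ℤ/2

Derivation:
rank_ℚ(R)=2; free=4−2=2
SNF(R) diag = [2, 2] → torsion [2, 2]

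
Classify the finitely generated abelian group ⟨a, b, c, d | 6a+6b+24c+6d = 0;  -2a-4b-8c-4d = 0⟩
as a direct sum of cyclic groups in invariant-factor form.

rank_ℚ(R)=2; free=4−2=2
SNF(R) diag = [2, 6] → torsion [2, 6]

Answer: M ≅ ℤ^2 ⊕ ℤ/2 ⊕ ℤ/6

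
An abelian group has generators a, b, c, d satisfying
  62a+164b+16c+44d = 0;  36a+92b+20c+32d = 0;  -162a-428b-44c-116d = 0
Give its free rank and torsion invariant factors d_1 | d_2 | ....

Answer: M ≅ ℤ^1 ⊕ ℤ/2 ⊕ ℤ/4 ⊕ ℤ/12

Derivation:
rank_ℚ(R)=3; free=4−3=1
SNF(R) diag = [2, 4, 12] → torsion [2, 4, 12]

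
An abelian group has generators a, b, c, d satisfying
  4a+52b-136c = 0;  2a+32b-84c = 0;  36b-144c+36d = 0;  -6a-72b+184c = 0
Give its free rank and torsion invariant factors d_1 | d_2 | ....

Answer: M ≅ ℤ/2 ⊕ ℤ/4 ⊕ ℤ/12 ⊕ ℤ/36

Derivation:
rank_ℚ(R)=4; free=4−4=0
SNF(R) diag = [2, 4, 12, 36] → torsion [2, 4, 12, 36]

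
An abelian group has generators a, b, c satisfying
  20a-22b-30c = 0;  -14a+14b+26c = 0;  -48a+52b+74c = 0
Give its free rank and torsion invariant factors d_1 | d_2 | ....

Answer: M ≅ ℤ/2 ⊕ ℤ/2 ⊕ ℤ/6

Derivation:
rank_ℚ(R)=3; free=3−3=0
SNF(R) diag = [2, 2, 6] → torsion [2, 2, 6]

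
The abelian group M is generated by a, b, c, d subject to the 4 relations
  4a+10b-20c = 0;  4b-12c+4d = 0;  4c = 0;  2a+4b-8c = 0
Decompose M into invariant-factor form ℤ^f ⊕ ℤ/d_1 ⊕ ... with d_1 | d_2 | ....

rank_ℚ(R)=4; free=4−4=0
SNF(R) diag = [2, 2, 4, 4] → torsion [2, 2, 4, 4]

Answer: M ≅ ℤ/2 ⊕ ℤ/2 ⊕ ℤ/4 ⊕ ℤ/4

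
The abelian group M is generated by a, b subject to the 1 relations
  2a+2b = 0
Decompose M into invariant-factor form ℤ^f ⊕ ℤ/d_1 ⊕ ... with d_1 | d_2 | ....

rank_ℚ(R)=1; free=2−1=1
SNF(R) diag = [2] → torsion [2]

Answer: M ≅ ℤ^1 ⊕ ℤ/2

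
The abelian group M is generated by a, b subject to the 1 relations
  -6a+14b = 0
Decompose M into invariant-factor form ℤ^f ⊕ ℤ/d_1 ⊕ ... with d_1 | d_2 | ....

rank_ℚ(R)=1; free=2−1=1
SNF(R) diag = [2] → torsion [2]

Answer: M ≅ ℤ^1 ⊕ ℤ/2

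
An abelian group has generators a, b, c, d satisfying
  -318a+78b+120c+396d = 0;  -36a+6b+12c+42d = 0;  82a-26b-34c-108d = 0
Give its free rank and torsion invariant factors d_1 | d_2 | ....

rank_ℚ(R)=3; free=4−3=1
SNF(R) diag = [2, 6, 18] → torsion [2, 6, 18]

Answer: M ≅ ℤ^1 ⊕ ℤ/2 ⊕ ℤ/6 ⊕ ℤ/18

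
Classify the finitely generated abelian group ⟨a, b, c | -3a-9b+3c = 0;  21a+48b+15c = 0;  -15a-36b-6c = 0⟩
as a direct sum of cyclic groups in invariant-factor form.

Answer: M ≅ ℤ/3 ⊕ ℤ/3 ⊕ ℤ/3

Derivation:
rank_ℚ(R)=3; free=3−3=0
SNF(R) diag = [3, 3, 3] → torsion [3, 3, 3]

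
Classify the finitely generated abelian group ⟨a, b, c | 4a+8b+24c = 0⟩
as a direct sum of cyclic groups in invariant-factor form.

Answer: M ≅ ℤ^2 ⊕ ℤ/4

Derivation:
rank_ℚ(R)=1; free=3−1=2
SNF(R) diag = [4] → torsion [4]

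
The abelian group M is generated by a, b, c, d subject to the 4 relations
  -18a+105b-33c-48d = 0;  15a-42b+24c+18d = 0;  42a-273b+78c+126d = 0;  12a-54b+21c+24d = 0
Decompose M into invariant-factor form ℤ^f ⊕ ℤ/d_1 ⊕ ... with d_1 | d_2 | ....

rank_ℚ(R)=4; free=4−4=0
SNF(R) diag = [3, 3, 3, 6] → torsion [3, 3, 3, 6]

Answer: M ≅ ℤ/3 ⊕ ℤ/3 ⊕ ℤ/3 ⊕ ℤ/6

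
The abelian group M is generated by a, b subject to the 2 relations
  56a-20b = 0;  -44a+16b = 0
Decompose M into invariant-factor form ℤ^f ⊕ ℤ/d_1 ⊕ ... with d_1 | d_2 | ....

Answer: M ≅ ℤ/4 ⊕ ℤ/4

Derivation:
rank_ℚ(R)=2; free=2−2=0
SNF(R) diag = [4, 4] → torsion [4, 4]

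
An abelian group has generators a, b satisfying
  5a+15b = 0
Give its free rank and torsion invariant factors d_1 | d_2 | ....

Answer: M ≅ ℤ^1 ⊕ ℤ/5

Derivation:
rank_ℚ(R)=1; free=2−1=1
SNF(R) diag = [5] → torsion [5]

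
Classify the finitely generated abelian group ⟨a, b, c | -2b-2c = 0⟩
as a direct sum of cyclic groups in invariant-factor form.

rank_ℚ(R)=1; free=3−1=2
SNF(R) diag = [2] → torsion [2]

Answer: M ≅ ℤ^2 ⊕ ℤ/2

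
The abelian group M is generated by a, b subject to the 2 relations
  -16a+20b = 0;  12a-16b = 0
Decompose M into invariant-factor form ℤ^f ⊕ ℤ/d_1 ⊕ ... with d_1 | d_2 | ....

rank_ℚ(R)=2; free=2−2=0
SNF(R) diag = [4, 4] → torsion [4, 4]

Answer: M ≅ ℤ/4 ⊕ ℤ/4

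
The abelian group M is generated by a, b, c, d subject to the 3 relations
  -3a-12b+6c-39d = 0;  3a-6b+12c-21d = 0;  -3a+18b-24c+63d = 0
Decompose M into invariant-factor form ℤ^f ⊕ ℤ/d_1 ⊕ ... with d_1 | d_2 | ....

rank_ℚ(R)=3; free=4−3=1
SNF(R) diag = [3, 6, 6] → torsion [3, 6, 6]

Answer: M ≅ ℤ^1 ⊕ ℤ/3 ⊕ ℤ/6 ⊕ ℤ/6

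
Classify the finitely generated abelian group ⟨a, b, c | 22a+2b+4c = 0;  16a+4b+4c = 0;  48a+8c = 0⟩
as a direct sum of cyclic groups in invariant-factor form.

rank_ℚ(R)=3; free=3−3=0
SNF(R) diag = [2, 4, 8] → torsion [2, 4, 8]

Answer: M ≅ ℤ/2 ⊕ ℤ/4 ⊕ ℤ/8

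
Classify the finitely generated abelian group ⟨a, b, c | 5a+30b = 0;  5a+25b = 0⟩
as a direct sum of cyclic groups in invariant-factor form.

Answer: M ≅ ℤ^1 ⊕ ℤ/5 ⊕ ℤ/5

Derivation:
rank_ℚ(R)=2; free=3−2=1
SNF(R) diag = [5, 5] → torsion [5, 5]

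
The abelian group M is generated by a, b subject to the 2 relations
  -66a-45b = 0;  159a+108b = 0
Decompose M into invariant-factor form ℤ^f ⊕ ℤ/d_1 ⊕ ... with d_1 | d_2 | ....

Answer: M ≅ ℤ/3 ⊕ ℤ/9

Derivation:
rank_ℚ(R)=2; free=2−2=0
SNF(R) diag = [3, 9] → torsion [3, 9]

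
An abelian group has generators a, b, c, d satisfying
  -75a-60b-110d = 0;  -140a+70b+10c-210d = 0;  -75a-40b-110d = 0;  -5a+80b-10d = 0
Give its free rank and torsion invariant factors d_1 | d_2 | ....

Answer: M ≅ ℤ/5 ⊕ ℤ/10 ⊕ ℤ/20 ⊕ ℤ/40

Derivation:
rank_ℚ(R)=4; free=4−4=0
SNF(R) diag = [5, 10, 20, 40] → torsion [5, 10, 20, 40]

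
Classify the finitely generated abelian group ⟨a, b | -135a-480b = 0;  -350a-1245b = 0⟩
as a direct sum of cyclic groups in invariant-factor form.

rank_ℚ(R)=2; free=2−2=0
SNF(R) diag = [5, 15] → torsion [5, 15]

Answer: M ≅ ℤ/5 ⊕ ℤ/15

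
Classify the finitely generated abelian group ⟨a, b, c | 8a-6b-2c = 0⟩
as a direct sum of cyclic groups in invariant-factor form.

Answer: M ≅ ℤ^2 ⊕ ℤ/2

Derivation:
rank_ℚ(R)=1; free=3−1=2
SNF(R) diag = [2] → torsion [2]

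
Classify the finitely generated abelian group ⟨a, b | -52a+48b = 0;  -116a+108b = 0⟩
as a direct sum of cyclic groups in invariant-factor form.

Answer: M ≅ ℤ/4 ⊕ ℤ/12

Derivation:
rank_ℚ(R)=2; free=2−2=0
SNF(R) diag = [4, 12] → torsion [4, 12]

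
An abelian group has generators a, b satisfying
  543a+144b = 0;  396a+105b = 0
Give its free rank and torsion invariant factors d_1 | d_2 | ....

Answer: M ≅ ℤ/3 ⊕ ℤ/3

Derivation:
rank_ℚ(R)=2; free=2−2=0
SNF(R) diag = [3, 3] → torsion [3, 3]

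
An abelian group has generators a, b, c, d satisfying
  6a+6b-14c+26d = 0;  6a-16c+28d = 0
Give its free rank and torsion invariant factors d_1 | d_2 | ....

rank_ℚ(R)=2; free=4−2=2
SNF(R) diag = [2, 6] → torsion [2, 6]

Answer: M ≅ ℤ^2 ⊕ ℤ/2 ⊕ ℤ/6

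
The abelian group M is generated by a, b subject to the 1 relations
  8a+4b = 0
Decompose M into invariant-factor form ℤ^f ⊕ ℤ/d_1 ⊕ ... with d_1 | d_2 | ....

Answer: M ≅ ℤ^1 ⊕ ℤ/4

Derivation:
rank_ℚ(R)=1; free=2−1=1
SNF(R) diag = [4] → torsion [4]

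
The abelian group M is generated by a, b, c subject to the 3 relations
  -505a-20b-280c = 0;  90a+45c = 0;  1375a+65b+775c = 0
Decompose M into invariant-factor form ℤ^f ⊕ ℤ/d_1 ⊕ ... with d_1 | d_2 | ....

Answer: M ≅ ℤ/5 ⊕ ℤ/15 ⊕ ℤ/45

Derivation:
rank_ℚ(R)=3; free=3−3=0
SNF(R) diag = [5, 15, 45] → torsion [5, 15, 45]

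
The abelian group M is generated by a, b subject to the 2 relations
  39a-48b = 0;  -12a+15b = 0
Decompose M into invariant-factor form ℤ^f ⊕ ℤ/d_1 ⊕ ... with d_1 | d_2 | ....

rank_ℚ(R)=2; free=2−2=0
SNF(R) diag = [3, 3] → torsion [3, 3]

Answer: M ≅ ℤ/3 ⊕ ℤ/3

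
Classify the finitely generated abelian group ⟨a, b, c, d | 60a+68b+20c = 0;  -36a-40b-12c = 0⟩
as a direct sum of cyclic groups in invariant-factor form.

Answer: M ≅ ℤ^2 ⊕ ℤ/4 ⊕ ℤ/4

Derivation:
rank_ℚ(R)=2; free=4−2=2
SNF(R) diag = [4, 4] → torsion [4, 4]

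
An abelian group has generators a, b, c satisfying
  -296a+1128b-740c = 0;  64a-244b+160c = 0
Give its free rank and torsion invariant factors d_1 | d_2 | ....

Answer: M ≅ ℤ^1 ⊕ ℤ/4 ⊕ ℤ/4

Derivation:
rank_ℚ(R)=2; free=3−2=1
SNF(R) diag = [4, 4] → torsion [4, 4]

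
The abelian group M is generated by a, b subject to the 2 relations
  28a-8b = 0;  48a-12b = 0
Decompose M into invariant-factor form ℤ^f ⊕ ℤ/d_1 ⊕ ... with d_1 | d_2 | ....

rank_ℚ(R)=2; free=2−2=0
SNF(R) diag = [4, 12] → torsion [4, 12]

Answer: M ≅ ℤ/4 ⊕ ℤ/12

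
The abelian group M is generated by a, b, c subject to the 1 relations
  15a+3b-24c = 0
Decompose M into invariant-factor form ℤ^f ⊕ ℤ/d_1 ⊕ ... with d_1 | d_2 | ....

Answer: M ≅ ℤ^2 ⊕ ℤ/3

Derivation:
rank_ℚ(R)=1; free=3−1=2
SNF(R) diag = [3] → torsion [3]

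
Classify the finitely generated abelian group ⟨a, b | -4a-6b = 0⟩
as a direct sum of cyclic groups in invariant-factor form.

rank_ℚ(R)=1; free=2−1=1
SNF(R) diag = [2] → torsion [2]

Answer: M ≅ ℤ^1 ⊕ ℤ/2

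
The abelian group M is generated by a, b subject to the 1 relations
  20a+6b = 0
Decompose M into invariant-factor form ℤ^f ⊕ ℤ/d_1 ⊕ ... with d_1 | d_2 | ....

Answer: M ≅ ℤ^1 ⊕ ℤ/2

Derivation:
rank_ℚ(R)=1; free=2−1=1
SNF(R) diag = [2] → torsion [2]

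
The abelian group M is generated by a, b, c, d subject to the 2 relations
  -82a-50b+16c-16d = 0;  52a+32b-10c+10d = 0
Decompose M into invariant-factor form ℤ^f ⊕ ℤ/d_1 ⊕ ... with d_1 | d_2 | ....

rank_ℚ(R)=2; free=4−2=2
SNF(R) diag = [2, 6] → torsion [2, 6]

Answer: M ≅ ℤ^2 ⊕ ℤ/2 ⊕ ℤ/6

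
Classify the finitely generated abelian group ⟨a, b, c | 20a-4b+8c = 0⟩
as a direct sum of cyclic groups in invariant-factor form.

rank_ℚ(R)=1; free=3−1=2
SNF(R) diag = [4] → torsion [4]

Answer: M ≅ ℤ^2 ⊕ ℤ/4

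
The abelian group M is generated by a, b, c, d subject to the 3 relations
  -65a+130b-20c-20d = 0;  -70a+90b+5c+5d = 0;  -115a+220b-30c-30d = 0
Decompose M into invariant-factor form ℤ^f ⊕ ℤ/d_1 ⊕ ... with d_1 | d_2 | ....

Answer: M ≅ ℤ^1 ⊕ ℤ/5 ⊕ ℤ/5 ⊕ ℤ/10

Derivation:
rank_ℚ(R)=3; free=4−3=1
SNF(R) diag = [5, 5, 10] → torsion [5, 5, 10]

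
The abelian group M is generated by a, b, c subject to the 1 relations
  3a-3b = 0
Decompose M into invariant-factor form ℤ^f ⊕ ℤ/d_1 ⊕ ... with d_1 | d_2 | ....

rank_ℚ(R)=1; free=3−1=2
SNF(R) diag = [3] → torsion [3]

Answer: M ≅ ℤ^2 ⊕ ℤ/3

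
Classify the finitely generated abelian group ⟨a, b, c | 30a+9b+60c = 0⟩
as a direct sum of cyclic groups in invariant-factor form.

Answer: M ≅ ℤ^2 ⊕ ℤ/3

Derivation:
rank_ℚ(R)=1; free=3−1=2
SNF(R) diag = [3] → torsion [3]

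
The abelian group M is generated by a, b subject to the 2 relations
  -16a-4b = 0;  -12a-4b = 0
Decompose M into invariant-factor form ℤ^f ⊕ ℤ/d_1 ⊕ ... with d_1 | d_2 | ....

Answer: M ≅ ℤ/4 ⊕ ℤ/4

Derivation:
rank_ℚ(R)=2; free=2−2=0
SNF(R) diag = [4, 4] → torsion [4, 4]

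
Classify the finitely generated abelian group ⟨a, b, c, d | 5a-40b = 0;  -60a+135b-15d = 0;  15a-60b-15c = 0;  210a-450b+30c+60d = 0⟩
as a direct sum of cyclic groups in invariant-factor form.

Answer: M ≅ ℤ/5 ⊕ ℤ/15 ⊕ ℤ/15 ⊕ ℤ/30

Derivation:
rank_ℚ(R)=4; free=4−4=0
SNF(R) diag = [5, 15, 15, 30] → torsion [5, 15, 15, 30]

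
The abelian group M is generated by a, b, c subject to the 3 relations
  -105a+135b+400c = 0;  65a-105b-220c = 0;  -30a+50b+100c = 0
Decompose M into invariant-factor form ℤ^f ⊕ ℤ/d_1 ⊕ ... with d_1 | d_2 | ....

rank_ℚ(R)=3; free=3−3=0
SNF(R) diag = [5, 10, 20] → torsion [5, 10, 20]

Answer: M ≅ ℤ/5 ⊕ ℤ/10 ⊕ ℤ/20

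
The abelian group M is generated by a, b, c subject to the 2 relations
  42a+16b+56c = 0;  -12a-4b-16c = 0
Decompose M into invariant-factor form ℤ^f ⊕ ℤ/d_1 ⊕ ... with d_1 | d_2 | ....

Answer: M ≅ ℤ^1 ⊕ ℤ/2 ⊕ ℤ/4

Derivation:
rank_ℚ(R)=2; free=3−2=1
SNF(R) diag = [2, 4] → torsion [2, 4]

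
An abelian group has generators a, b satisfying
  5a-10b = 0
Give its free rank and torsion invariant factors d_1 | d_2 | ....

rank_ℚ(R)=1; free=2−1=1
SNF(R) diag = [5] → torsion [5]

Answer: M ≅ ℤ^1 ⊕ ℤ/5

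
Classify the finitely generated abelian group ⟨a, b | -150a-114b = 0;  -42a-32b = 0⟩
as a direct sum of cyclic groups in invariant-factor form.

Answer: M ≅ ℤ/2 ⊕ ℤ/6

Derivation:
rank_ℚ(R)=2; free=2−2=0
SNF(R) diag = [2, 6] → torsion [2, 6]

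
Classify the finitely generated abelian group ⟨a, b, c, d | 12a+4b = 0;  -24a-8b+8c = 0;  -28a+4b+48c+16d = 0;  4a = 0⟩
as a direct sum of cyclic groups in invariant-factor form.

Answer: M ≅ ℤ/4 ⊕ ℤ/4 ⊕ ℤ/8 ⊕ ℤ/16

Derivation:
rank_ℚ(R)=4; free=4−4=0
SNF(R) diag = [4, 4, 8, 16] → torsion [4, 4, 8, 16]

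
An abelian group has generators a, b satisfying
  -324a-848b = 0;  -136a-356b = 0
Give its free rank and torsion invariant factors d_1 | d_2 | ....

rank_ℚ(R)=2; free=2−2=0
SNF(R) diag = [4, 4] → torsion [4, 4]

Answer: M ≅ ℤ/4 ⊕ ℤ/4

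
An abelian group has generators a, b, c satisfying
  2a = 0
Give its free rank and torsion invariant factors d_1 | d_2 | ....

Answer: M ≅ ℤ^2 ⊕ ℤ/2

Derivation:
rank_ℚ(R)=1; free=3−1=2
SNF(R) diag = [2] → torsion [2]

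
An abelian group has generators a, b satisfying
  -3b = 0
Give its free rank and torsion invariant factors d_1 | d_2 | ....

rank_ℚ(R)=1; free=2−1=1
SNF(R) diag = [3] → torsion [3]

Answer: M ≅ ℤ^1 ⊕ ℤ/3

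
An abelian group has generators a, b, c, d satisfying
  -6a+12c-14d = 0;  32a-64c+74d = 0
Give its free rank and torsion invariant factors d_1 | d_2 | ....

Answer: M ≅ ℤ^2 ⊕ ℤ/2 ⊕ ℤ/2

Derivation:
rank_ℚ(R)=2; free=4−2=2
SNF(R) diag = [2, 2] → torsion [2, 2]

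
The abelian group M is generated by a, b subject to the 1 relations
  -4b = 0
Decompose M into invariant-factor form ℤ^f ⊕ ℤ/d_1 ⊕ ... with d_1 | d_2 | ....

Answer: M ≅ ℤ^1 ⊕ ℤ/4

Derivation:
rank_ℚ(R)=1; free=2−1=1
SNF(R) diag = [4] → torsion [4]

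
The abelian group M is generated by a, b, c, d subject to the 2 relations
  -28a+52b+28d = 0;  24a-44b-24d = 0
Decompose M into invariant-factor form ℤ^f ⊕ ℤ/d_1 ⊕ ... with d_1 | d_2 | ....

rank_ℚ(R)=2; free=4−2=2
SNF(R) diag = [4, 4] → torsion [4, 4]

Answer: M ≅ ℤ^2 ⊕ ℤ/4 ⊕ ℤ/4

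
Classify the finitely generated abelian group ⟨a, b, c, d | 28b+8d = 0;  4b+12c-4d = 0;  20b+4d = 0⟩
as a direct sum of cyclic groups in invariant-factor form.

Answer: M ≅ ℤ^1 ⊕ ℤ/4 ⊕ ℤ/12 ⊕ ℤ/12

Derivation:
rank_ℚ(R)=3; free=4−3=1
SNF(R) diag = [4, 12, 12] → torsion [4, 12, 12]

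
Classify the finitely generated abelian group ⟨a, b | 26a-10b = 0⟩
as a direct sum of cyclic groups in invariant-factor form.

rank_ℚ(R)=1; free=2−1=1
SNF(R) diag = [2] → torsion [2]

Answer: M ≅ ℤ^1 ⊕ ℤ/2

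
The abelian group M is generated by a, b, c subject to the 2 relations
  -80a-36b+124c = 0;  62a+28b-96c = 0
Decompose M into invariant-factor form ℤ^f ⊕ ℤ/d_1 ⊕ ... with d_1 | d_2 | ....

Answer: M ≅ ℤ^1 ⊕ ℤ/2 ⊕ ℤ/4

Derivation:
rank_ℚ(R)=2; free=3−2=1
SNF(R) diag = [2, 4] → torsion [2, 4]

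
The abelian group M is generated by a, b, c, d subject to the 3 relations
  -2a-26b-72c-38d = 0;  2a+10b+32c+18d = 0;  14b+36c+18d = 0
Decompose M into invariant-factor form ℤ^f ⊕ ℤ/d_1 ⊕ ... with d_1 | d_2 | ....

Answer: M ≅ ℤ^1 ⊕ ℤ/2 ⊕ ℤ/2 ⊕ ℤ/4

Derivation:
rank_ℚ(R)=3; free=4−3=1
SNF(R) diag = [2, 2, 4] → torsion [2, 2, 4]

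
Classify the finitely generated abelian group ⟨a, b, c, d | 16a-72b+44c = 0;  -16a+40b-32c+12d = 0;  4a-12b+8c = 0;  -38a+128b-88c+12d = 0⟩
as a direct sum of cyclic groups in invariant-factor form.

Answer: M ≅ ℤ/2 ⊕ ℤ/4 ⊕ ℤ/12 ⊕ ℤ/12

Derivation:
rank_ℚ(R)=4; free=4−4=0
SNF(R) diag = [2, 4, 12, 12] → torsion [2, 4, 12, 12]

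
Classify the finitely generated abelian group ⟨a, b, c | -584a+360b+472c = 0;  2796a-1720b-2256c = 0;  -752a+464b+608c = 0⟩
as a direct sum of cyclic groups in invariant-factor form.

rank_ℚ(R)=3; free=3−3=0
SNF(R) diag = [4, 8, 16] → torsion [4, 8, 16]

Answer: M ≅ ℤ/4 ⊕ ℤ/8 ⊕ ℤ/16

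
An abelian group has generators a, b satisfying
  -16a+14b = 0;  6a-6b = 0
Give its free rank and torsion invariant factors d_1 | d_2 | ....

Answer: M ≅ ℤ/2 ⊕ ℤ/6

Derivation:
rank_ℚ(R)=2; free=2−2=0
SNF(R) diag = [2, 6] → torsion [2, 6]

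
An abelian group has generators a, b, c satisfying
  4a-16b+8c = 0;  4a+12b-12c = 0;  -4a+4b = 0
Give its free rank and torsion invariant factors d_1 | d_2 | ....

Answer: M ≅ ℤ/4 ⊕ ℤ/4 ⊕ ℤ/4

Derivation:
rank_ℚ(R)=3; free=3−3=0
SNF(R) diag = [4, 4, 4] → torsion [4, 4, 4]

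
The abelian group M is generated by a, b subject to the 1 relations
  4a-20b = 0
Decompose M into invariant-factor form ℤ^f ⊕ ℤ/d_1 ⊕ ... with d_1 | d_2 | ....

Answer: M ≅ ℤ^1 ⊕ ℤ/4

Derivation:
rank_ℚ(R)=1; free=2−1=1
SNF(R) diag = [4] → torsion [4]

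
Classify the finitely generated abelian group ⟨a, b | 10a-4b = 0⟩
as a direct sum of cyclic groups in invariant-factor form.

rank_ℚ(R)=1; free=2−1=1
SNF(R) diag = [2] → torsion [2]

Answer: M ≅ ℤ^1 ⊕ ℤ/2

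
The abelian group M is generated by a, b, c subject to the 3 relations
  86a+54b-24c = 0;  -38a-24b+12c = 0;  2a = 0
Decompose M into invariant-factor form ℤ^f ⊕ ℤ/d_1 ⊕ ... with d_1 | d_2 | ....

rank_ℚ(R)=3; free=3−3=0
SNF(R) diag = [2, 6, 12] → torsion [2, 6, 12]

Answer: M ≅ ℤ/2 ⊕ ℤ/6 ⊕ ℤ/12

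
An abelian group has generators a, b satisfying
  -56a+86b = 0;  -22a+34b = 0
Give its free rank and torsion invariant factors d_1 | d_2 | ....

rank_ℚ(R)=2; free=2−2=0
SNF(R) diag = [2, 6] → torsion [2, 6]

Answer: M ≅ ℤ/2 ⊕ ℤ/6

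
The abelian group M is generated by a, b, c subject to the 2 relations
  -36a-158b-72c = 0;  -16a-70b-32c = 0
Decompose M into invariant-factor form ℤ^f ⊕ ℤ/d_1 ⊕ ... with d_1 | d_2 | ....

Answer: M ≅ ℤ^1 ⊕ ℤ/2 ⊕ ℤ/4

Derivation:
rank_ℚ(R)=2; free=3−2=1
SNF(R) diag = [2, 4] → torsion [2, 4]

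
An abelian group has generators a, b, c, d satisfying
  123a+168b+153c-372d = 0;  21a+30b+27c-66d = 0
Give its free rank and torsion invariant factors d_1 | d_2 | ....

rank_ℚ(R)=2; free=4−2=2
SNF(R) diag = [3, 6] → torsion [3, 6]

Answer: M ≅ ℤ^2 ⊕ ℤ/3 ⊕ ℤ/6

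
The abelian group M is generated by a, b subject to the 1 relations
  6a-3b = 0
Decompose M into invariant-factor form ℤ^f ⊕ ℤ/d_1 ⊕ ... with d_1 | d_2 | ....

rank_ℚ(R)=1; free=2−1=1
SNF(R) diag = [3] → torsion [3]

Answer: M ≅ ℤ^1 ⊕ ℤ/3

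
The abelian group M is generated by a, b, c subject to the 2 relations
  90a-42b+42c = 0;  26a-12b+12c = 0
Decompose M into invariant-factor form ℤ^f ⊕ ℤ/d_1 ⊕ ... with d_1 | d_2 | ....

Answer: M ≅ ℤ^1 ⊕ ℤ/2 ⊕ ℤ/6

Derivation:
rank_ℚ(R)=2; free=3−2=1
SNF(R) diag = [2, 6] → torsion [2, 6]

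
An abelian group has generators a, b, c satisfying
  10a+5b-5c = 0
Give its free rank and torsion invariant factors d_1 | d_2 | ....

rank_ℚ(R)=1; free=3−1=2
SNF(R) diag = [5] → torsion [5]

Answer: M ≅ ℤ^2 ⊕ ℤ/5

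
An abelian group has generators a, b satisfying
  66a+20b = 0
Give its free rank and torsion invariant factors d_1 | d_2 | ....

rank_ℚ(R)=1; free=2−1=1
SNF(R) diag = [2] → torsion [2]

Answer: M ≅ ℤ^1 ⊕ ℤ/2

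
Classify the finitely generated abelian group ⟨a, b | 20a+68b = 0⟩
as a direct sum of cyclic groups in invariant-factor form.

rank_ℚ(R)=1; free=2−1=1
SNF(R) diag = [4] → torsion [4]

Answer: M ≅ ℤ^1 ⊕ ℤ/4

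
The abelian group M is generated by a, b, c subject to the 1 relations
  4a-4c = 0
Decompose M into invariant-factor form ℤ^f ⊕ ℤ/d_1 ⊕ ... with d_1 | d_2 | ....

Answer: M ≅ ℤ^2 ⊕ ℤ/4

Derivation:
rank_ℚ(R)=1; free=3−1=2
SNF(R) diag = [4] → torsion [4]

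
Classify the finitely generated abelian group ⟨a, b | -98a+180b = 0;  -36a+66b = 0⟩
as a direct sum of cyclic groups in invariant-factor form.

Answer: M ≅ ℤ/2 ⊕ ℤ/6

Derivation:
rank_ℚ(R)=2; free=2−2=0
SNF(R) diag = [2, 6] → torsion [2, 6]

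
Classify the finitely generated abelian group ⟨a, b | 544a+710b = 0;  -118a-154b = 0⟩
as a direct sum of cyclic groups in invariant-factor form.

rank_ℚ(R)=2; free=2−2=0
SNF(R) diag = [2, 2] → torsion [2, 2]

Answer: M ≅ ℤ/2 ⊕ ℤ/2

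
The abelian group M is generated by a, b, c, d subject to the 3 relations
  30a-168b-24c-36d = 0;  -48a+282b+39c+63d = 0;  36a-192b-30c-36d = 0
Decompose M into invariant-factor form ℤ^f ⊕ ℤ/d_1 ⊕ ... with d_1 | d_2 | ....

rank_ℚ(R)=3; free=4−3=1
SNF(R) diag = [3, 6, 18] → torsion [3, 6, 18]

Answer: M ≅ ℤ^1 ⊕ ℤ/3 ⊕ ℤ/6 ⊕ ℤ/18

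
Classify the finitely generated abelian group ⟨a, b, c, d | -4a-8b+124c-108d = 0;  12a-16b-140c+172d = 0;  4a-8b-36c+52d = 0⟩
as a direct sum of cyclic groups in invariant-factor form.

rank_ℚ(R)=3; free=4−3=1
SNF(R) diag = [4, 8, 24] → torsion [4, 8, 24]

Answer: M ≅ ℤ^1 ⊕ ℤ/4 ⊕ ℤ/8 ⊕ ℤ/24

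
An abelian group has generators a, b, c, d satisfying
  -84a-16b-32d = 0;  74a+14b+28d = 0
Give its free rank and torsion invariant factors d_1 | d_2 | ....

rank_ℚ(R)=2; free=4−2=2
SNF(R) diag = [2, 4] → torsion [2, 4]

Answer: M ≅ ℤ^2 ⊕ ℤ/2 ⊕ ℤ/4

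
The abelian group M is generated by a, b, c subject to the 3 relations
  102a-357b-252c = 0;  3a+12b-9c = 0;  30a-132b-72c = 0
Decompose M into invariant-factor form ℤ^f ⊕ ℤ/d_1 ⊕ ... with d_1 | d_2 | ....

Answer: M ≅ ℤ/3 ⊕ ℤ/9 ⊕ ℤ/18

Derivation:
rank_ℚ(R)=3; free=3−3=0
SNF(R) diag = [3, 9, 18] → torsion [3, 9, 18]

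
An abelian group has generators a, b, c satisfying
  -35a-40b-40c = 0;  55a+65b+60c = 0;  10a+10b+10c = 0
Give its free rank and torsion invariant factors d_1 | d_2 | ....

Answer: M ≅ ℤ/5 ⊕ ℤ/5 ⊕ ℤ/10

Derivation:
rank_ℚ(R)=3; free=3−3=0
SNF(R) diag = [5, 5, 10] → torsion [5, 5, 10]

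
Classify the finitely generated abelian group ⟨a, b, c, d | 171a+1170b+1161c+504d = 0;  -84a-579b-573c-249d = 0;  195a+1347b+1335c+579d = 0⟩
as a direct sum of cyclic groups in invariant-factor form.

rank_ℚ(R)=3; free=4−3=1
SNF(R) diag = [3, 9, 27] → torsion [3, 9, 27]

Answer: M ≅ ℤ^1 ⊕ ℤ/3 ⊕ ℤ/9 ⊕ ℤ/27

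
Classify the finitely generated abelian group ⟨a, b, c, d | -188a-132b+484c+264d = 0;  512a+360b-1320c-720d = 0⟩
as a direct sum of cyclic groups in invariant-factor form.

rank_ℚ(R)=2; free=4−2=2
SNF(R) diag = [4, 8] → torsion [4, 8]

Answer: M ≅ ℤ^2 ⊕ ℤ/4 ⊕ ℤ/8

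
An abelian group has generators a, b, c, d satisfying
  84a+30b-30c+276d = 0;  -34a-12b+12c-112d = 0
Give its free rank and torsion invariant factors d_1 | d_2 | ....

Answer: M ≅ ℤ^2 ⊕ ℤ/2 ⊕ ℤ/6

Derivation:
rank_ℚ(R)=2; free=4−2=2
SNF(R) diag = [2, 6] → torsion [2, 6]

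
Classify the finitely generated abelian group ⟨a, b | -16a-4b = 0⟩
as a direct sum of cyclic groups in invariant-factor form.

rank_ℚ(R)=1; free=2−1=1
SNF(R) diag = [4] → torsion [4]

Answer: M ≅ ℤ^1 ⊕ ℤ/4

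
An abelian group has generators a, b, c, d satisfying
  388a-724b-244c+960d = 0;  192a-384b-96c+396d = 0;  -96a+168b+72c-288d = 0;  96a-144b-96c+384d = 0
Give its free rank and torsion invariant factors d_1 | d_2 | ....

Answer: M ≅ ℤ/4 ⊕ ℤ/12 ⊕ ℤ/24 ⊕ ℤ/48

Derivation:
rank_ℚ(R)=4; free=4−4=0
SNF(R) diag = [4, 12, 24, 48] → torsion [4, 12, 24, 48]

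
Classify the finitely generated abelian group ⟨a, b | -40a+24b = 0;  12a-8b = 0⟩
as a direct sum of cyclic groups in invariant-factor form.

rank_ℚ(R)=2; free=2−2=0
SNF(R) diag = [4, 8] → torsion [4, 8]

Answer: M ≅ ℤ/4 ⊕ ℤ/8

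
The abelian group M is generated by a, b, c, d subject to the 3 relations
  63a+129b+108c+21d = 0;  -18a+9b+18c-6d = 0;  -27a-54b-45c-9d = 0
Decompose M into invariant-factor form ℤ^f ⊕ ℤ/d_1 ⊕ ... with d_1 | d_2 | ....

Answer: M ≅ ℤ^1 ⊕ ℤ/3 ⊕ ℤ/3 ⊕ ℤ/9

Derivation:
rank_ℚ(R)=3; free=4−3=1
SNF(R) diag = [3, 3, 9] → torsion [3, 3, 9]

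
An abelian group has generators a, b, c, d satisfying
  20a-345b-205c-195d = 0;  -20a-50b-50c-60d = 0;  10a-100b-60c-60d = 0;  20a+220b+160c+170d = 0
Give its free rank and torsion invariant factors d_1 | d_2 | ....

rank_ℚ(R)=4; free=4−4=0
SNF(R) diag = [5, 10, 10, 20] → torsion [5, 10, 10, 20]

Answer: M ≅ ℤ/5 ⊕ ℤ/10 ⊕ ℤ/10 ⊕ ℤ/20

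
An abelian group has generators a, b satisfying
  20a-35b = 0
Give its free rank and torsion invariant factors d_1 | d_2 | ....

rank_ℚ(R)=1; free=2−1=1
SNF(R) diag = [5] → torsion [5]

Answer: M ≅ ℤ^1 ⊕ ℤ/5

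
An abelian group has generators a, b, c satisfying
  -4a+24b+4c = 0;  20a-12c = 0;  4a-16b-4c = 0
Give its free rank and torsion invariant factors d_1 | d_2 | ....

rank_ℚ(R)=3; free=3−3=0
SNF(R) diag = [4, 8, 8] → torsion [4, 8, 8]

Answer: M ≅ ℤ/4 ⊕ ℤ/8 ⊕ ℤ/8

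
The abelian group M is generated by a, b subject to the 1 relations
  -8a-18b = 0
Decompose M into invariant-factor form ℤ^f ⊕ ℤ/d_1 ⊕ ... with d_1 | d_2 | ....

rank_ℚ(R)=1; free=2−1=1
SNF(R) diag = [2] → torsion [2]

Answer: M ≅ ℤ^1 ⊕ ℤ/2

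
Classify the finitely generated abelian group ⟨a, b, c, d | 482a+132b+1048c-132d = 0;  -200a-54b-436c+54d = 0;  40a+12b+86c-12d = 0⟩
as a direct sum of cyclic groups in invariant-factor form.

Answer: M ≅ ℤ^1 ⊕ ℤ/2 ⊕ ℤ/6 ⊕ ℤ/18

Derivation:
rank_ℚ(R)=3; free=4−3=1
SNF(R) diag = [2, 6, 18] → torsion [2, 6, 18]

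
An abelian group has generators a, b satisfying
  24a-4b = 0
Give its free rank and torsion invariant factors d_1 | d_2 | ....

Answer: M ≅ ℤ^1 ⊕ ℤ/4

Derivation:
rank_ℚ(R)=1; free=2−1=1
SNF(R) diag = [4] → torsion [4]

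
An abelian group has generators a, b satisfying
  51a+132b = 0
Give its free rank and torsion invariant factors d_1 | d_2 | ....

rank_ℚ(R)=1; free=2−1=1
SNF(R) diag = [3] → torsion [3]

Answer: M ≅ ℤ^1 ⊕ ℤ/3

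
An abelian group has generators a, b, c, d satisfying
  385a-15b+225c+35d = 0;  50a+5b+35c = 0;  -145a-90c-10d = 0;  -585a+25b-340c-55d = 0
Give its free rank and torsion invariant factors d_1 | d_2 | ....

Answer: M ≅ ℤ/5 ⊕ ℤ/5 ⊕ ℤ/5 ⊕ ℤ/5

Derivation:
rank_ℚ(R)=4; free=4−4=0
SNF(R) diag = [5, 5, 5, 5] → torsion [5, 5, 5, 5]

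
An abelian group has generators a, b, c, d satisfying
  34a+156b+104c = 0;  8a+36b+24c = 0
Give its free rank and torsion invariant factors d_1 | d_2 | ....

rank_ℚ(R)=2; free=4−2=2
SNF(R) diag = [2, 4] → torsion [2, 4]

Answer: M ≅ ℤ^2 ⊕ ℤ/2 ⊕ ℤ/4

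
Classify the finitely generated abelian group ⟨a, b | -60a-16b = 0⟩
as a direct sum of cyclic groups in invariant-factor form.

rank_ℚ(R)=1; free=2−1=1
SNF(R) diag = [4] → torsion [4]

Answer: M ≅ ℤ^1 ⊕ ℤ/4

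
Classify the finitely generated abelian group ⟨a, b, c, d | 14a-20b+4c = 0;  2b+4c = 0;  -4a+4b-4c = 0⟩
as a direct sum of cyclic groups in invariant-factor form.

Answer: M ≅ ℤ^1 ⊕ ℤ/2 ⊕ ℤ/2 ⊕ ℤ/4

Derivation:
rank_ℚ(R)=3; free=4−3=1
SNF(R) diag = [2, 2, 4] → torsion [2, 2, 4]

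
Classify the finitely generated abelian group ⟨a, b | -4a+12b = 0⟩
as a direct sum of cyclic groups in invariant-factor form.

Answer: M ≅ ℤ^1 ⊕ ℤ/4

Derivation:
rank_ℚ(R)=1; free=2−1=1
SNF(R) diag = [4] → torsion [4]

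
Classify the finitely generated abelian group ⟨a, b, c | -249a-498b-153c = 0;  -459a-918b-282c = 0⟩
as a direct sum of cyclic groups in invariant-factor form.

rank_ℚ(R)=2; free=3−2=1
SNF(R) diag = [3, 3] → torsion [3, 3]

Answer: M ≅ ℤ^1 ⊕ ℤ/3 ⊕ ℤ/3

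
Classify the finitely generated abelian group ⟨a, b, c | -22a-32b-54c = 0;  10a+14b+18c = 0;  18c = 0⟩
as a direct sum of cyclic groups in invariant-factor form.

rank_ℚ(R)=3; free=3−3=0
SNF(R) diag = [2, 6, 18] → torsion [2, 6, 18]

Answer: M ≅ ℤ/2 ⊕ ℤ/6 ⊕ ℤ/18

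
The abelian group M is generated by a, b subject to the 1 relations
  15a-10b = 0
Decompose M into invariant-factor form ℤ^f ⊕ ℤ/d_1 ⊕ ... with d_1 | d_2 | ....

Answer: M ≅ ℤ^1 ⊕ ℤ/5

Derivation:
rank_ℚ(R)=1; free=2−1=1
SNF(R) diag = [5] → torsion [5]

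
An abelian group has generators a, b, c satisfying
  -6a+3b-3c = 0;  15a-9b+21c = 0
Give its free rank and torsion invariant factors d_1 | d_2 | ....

Answer: M ≅ ℤ^1 ⊕ ℤ/3 ⊕ ℤ/3

Derivation:
rank_ℚ(R)=2; free=3−2=1
SNF(R) diag = [3, 3] → torsion [3, 3]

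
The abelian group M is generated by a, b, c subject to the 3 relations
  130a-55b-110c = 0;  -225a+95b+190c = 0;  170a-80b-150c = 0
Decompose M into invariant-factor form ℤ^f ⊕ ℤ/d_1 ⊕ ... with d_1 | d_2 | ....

rank_ℚ(R)=3; free=3−3=0
SNF(R) diag = [5, 5, 10] → torsion [5, 5, 10]

Answer: M ≅ ℤ/5 ⊕ ℤ/5 ⊕ ℤ/10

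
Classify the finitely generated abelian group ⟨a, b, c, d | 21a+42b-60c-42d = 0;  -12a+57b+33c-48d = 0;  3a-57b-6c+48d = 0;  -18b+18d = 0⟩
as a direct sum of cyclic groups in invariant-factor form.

Answer: M ≅ ℤ/3 ⊕ ℤ/9 ⊕ ℤ/9 ⊕ ℤ/18

Derivation:
rank_ℚ(R)=4; free=4−4=0
SNF(R) diag = [3, 9, 9, 18] → torsion [3, 9, 9, 18]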